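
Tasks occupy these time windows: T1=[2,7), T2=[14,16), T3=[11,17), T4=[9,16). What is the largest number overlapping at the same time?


Check each time point for overlaps:
  t=14: 3 tasks active (T2, T3, T4)
Max concurrent = 3


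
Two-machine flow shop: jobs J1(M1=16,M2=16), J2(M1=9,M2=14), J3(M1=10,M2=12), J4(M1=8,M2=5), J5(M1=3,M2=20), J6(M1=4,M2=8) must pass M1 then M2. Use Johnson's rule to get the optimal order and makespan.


Johnson's rule:
Group 1 (M1≤M2, sort by M1): ['J5', 'J6', 'J2', 'J3', 'J1']
Group 2 (M1>M2, sort desc M2): ['J4']
Sequence: J5 → J6 → J2 → J3 → J1 → J4
Makespan calculation:
  J5: M1 done=3, M2 done=23
  J6: M1 done=7, M2 done=31
  J2: M1 done=16, M2 done=45
  J3: M1 done=26, M2 done=57
  J1: M1 done=42, M2 done=73
  J4: M1 done=50, M2 done=78
= Sequence: J5 → J6 → J2 → J3 → J1 → J4, Makespan: 78


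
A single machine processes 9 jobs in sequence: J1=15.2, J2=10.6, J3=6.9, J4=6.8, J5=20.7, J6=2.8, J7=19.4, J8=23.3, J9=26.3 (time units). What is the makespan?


Sequential makespan: sum all processing times
= 15.2 + 10.6 + 6.9 + 6.8 + 20.7 + 2.8 + 19.4 + 23.3 + 26.3
= 132.0 time units


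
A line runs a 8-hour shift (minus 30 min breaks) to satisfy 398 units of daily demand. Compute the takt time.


Available = 8×60 - 30 = 450 min
Takt time = 450 / 398
= 1.13 min/unit


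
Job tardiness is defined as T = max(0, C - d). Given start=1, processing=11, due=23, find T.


Completion = start + processing = 1 + 11 = 12
Tardiness = max(0, C - d) = max(0, 12 - 23)
= max(0, -11)
= 0


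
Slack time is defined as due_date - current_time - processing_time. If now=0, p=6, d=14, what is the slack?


Slack = due - current_time - processing
= 14 - 0 - 6
= 8


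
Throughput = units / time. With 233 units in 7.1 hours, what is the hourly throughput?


Throughput = units / time
= 233 / 7.1
= 32.8 units/hour


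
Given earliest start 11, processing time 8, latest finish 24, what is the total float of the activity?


EF = ES + duration = 11 + 8 = 19
LS = LF - duration = 24 - 8 = 16
Total Float = LF - EF = 24 - 19
(or LS - ES = 16 - 11)
= 5


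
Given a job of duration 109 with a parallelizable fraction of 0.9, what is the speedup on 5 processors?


Amdahl's law: T_p = T × ((1-p) + p/N)
= 109 × ((1-0.9) + 0.9/5)
= 109 × (0.10 + 0.1800)
= 109 × 0.2800
= 30.52
Speedup = 109/30.52
= 3.57×


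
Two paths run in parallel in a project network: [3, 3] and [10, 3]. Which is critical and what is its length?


Path A: 3 + 3 = 6
Path B: 10 + 3 = 13
Critical path = longest = max(6, 13)
= 13 (Path B)


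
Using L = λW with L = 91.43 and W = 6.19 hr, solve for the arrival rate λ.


Little's law: L = λW → λ = L / W
= 91.43 / 6.19
= 14.77 per hour


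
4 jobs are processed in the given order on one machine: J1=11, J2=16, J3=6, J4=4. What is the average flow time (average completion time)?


Completion times:
  J1: completes at 11
  J2: completes at 27
  J3: completes at 33
  J4: completes at 37
Sum = 108
Average = 108/4
= 27.00


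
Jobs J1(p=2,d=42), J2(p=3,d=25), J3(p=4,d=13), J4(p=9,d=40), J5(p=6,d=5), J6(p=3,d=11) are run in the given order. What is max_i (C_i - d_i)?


Lateness per job (L = C - d):
  J1: C=2, d=42, L=-40
  J2: C=5, d=25, L=-20
  J3: C=9, d=13, L=-4
  J4: C=18, d=40, L=-22
  J5: C=24, d=5, L=19
  J6: C=27, d=11, L=16
Lmax = max(-40, -20, -4, -22, 19, 16)
= 19


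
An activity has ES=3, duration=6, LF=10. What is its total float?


EF = ES + duration = 3 + 6 = 9
LS = LF - duration = 10 - 6 = 4
Total Float = LF - EF = 10 - 9
(or LS - ES = 4 - 3)
= 1


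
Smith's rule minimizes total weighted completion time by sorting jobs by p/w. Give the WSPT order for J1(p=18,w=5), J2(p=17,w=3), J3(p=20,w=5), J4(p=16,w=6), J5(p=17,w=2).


WSPT (Smith's rule): sort by p/w ascending
  J4: p/w = 16/6 = 2.667
  J1: p/w = 18/5 = 3.600
  J3: p/w = 20/5 = 4.000
  J2: p/w = 17/3 = 5.667
  J5: p/w = 17/2 = 8.500
Order: J4 → J1 → J3 → J2 → J5


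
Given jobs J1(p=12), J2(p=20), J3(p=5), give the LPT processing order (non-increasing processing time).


LPT: sort by longest processing time first
  J2: p=20
  J1: p=12
  J3: p=5
Order: J2 → J1 → J3


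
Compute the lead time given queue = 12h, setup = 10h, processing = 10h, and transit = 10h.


Lead time = queue + setup + processing + transit
= 12 + 10 + 10 + 10
= 42 hours


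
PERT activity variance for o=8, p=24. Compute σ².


σ² = ((p - o) / 6)² = (p - o)² / 36
= (24 - 8)² / 36
= 16² / 36
= 256 / 36
= 7.1111


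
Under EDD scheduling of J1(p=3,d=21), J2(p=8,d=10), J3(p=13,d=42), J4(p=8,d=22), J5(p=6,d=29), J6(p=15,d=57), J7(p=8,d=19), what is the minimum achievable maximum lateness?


EDD order: J2 → J7 → J1 → J4 → J5 → J3 → J6
Completion and lateness:
  J2: C=8, d=10, L=8-10=-2
  J7: C=16, d=19, L=16-19=-3
  J1: C=19, d=21, L=19-21=-2
  J4: C=27, d=22, L=27-22=5
  J5: C=33, d=29, L=33-29=4
  J3: C=46, d=42, L=46-42=4
  J6: C=61, d=57, L=61-57=4
Lmax = max(-2, -3, -2, 5, 4, 4, 4)
= 5


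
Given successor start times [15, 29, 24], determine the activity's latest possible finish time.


LF = min of all successor start times
Successors start at: [15, 29, 24]
LF = min(15, 29, 24)
= 15


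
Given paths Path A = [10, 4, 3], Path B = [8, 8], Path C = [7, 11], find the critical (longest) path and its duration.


Path A: 10 + 4 + 3 = 17
Path B: 8 + 8 = 16
Path C: 7 + 11 = 18
Critical path = longest = max(17, 16, 18)
= 18 (Path C)


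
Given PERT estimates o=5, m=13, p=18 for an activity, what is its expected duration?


te = (o + 4m + p) / 6
= (5 + 4×13 + 18) / 6
= (5 + 52 + 18) / 6
= 75 / 6
= 12.50


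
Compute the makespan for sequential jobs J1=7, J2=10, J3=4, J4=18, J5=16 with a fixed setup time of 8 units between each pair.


Makespan = Σ processing + (n-1) × setup
= (7 + 10 + 4 + 18 + 16) + (5-1)×8
= 55 + 32
= 87 time units


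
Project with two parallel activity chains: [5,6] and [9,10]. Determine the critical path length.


Path A: 5 + 6 = 11
Path B: 9 + 10 = 19
Critical path = longest = max(11, 19)
= 19 (Path B)


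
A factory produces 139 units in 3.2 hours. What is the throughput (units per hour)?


Throughput = units / time
= 139 / 3.2
= 43.4 units/hour


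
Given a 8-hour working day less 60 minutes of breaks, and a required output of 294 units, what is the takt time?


Available = 8×60 - 60 = 420 min
Takt time = 420 / 294
= 1.43 min/unit


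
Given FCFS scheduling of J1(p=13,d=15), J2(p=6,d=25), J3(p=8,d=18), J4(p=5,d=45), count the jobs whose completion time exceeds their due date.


Completion vs due date:
  J1: C=13, d=15 → on time
  J2: C=19, d=25 → on time
  J3: C=27, d=18 → TARDY
  J4: C=32, d=45 → on time
Tardy jobs: J3
Count = 1


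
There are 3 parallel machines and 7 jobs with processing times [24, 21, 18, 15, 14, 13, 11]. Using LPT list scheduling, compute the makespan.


Jobs (LPT sorted): [24, 21, 18, 15, 14, 13, 11]
Machines: 3
  J=24 → Machine 1 (load: 0+24=24)
  J=21 → Machine 2 (load: 0+21=21)
  J=18 → Machine 3 (load: 0+18=18)
  J=15 → Machine 3 (load: 18+15=33)
  J=14 → Machine 2 (load: 21+14=35)
  J=13 → Machine 1 (load: 24+13=37)
  J=11 → Machine 3 (load: 33+11=44)
Machine loads: [37, 35, 44]
Makespan = max = 44 time units


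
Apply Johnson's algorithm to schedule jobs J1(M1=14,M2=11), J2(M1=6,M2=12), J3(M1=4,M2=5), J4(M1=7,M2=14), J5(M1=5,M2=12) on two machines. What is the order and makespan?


Johnson's rule:
Group 1 (M1≤M2, sort by M1): ['J3', 'J5', 'J2', 'J4']
Group 2 (M1>M2, sort desc M2): ['J1']
Sequence: J3 → J5 → J2 → J4 → J1
Makespan calculation:
  J3: M1 done=4, M2 done=9
  J5: M1 done=9, M2 done=21
  J2: M1 done=15, M2 done=33
  J4: M1 done=22, M2 done=47
  J1: M1 done=36, M2 done=58
= Sequence: J3 → J5 → J2 → J4 → J1, Makespan: 58


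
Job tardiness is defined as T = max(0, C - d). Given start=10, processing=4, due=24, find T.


Completion = start + processing = 10 + 4 = 14
Tardiness = max(0, C - d) = max(0, 14 - 24)
= max(0, -10)
= 0


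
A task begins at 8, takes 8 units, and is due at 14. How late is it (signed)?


Completion = 8 + 8 = 16
Lateness = C - d = 16 - 14
= 2


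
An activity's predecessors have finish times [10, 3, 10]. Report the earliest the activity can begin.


ES = max of all predecessor completion times
Predecessors: [10, 3, 10]
ES = max(10, 3, 10)
= 10


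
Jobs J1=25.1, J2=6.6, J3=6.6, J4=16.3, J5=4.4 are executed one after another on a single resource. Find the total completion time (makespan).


Sequential makespan: sum all processing times
= 25.1 + 6.6 + 6.6 + 16.3 + 4.4
= 59.0 time units


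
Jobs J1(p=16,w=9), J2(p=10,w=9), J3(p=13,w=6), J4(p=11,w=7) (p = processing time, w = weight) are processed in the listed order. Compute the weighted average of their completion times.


Completion times:
  J1: C=16, w×C=9×16=144
  J2: C=26, w×C=9×26=234
  J3: C=39, w×C=6×39=234
  J4: C=50, w×C=7×50=350
Sum w×C = 962
Sum w = 31
Weighted avg = 962/31
= 31.03


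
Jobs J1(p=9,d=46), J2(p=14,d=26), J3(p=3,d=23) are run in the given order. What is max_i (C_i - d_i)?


Lateness per job (L = C - d):
  J1: C=9, d=46, L=-37
  J2: C=23, d=26, L=-3
  J3: C=26, d=23, L=3
Lmax = max(-37, -3, 3)
= 3


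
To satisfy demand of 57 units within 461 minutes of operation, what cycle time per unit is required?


Cycle time = available time / demand
= 461 / 57
= 8.09 min/unit


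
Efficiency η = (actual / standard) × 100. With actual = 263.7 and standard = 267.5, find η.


Efficiency = (actual / standard) × 100
= (263.7 / 267.5) × 100
= 98.6%


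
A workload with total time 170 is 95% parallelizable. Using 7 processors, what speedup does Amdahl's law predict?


Amdahl's law: T_p = T × ((1-p) + p/N)
= 170 × ((1-0.95) + 0.95/7)
= 170 × (0.05 + 0.1357)
= 170 × 0.1857
= 31.57
Speedup = 170/31.57
= 5.38×


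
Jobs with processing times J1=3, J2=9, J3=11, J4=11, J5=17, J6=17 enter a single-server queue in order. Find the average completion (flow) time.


Completion times:
  J1: completes at 3
  J2: completes at 12
  J3: completes at 23
  J4: completes at 34
  J5: completes at 51
  J6: completes at 68
Sum = 191
Average = 191/6
= 31.83


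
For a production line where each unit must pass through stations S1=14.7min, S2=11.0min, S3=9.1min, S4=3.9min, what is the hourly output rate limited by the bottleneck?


Bottleneck = longest station time
Station times: [14.7, 11.0, 9.1, 3.9]
Max = 14.7 min
Rate = 60 / 14.7
= 4.08 units/hour (bottleneck: 14.7min)


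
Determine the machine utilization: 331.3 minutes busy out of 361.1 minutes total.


Utilization = busy / total × 100
= 331.3 / 361.1 × 100
= 91.7%


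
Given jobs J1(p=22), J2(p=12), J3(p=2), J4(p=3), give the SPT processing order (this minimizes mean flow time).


SPT: sort by shortest processing time
  J3: p=2
  J4: p=3
  J2: p=12
  J1: p=22
Order: J3 → J4 → J2 → J1


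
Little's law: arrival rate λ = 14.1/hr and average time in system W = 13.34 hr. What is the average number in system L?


Little's law: L = λ × W
= 14.1 × 13.34
= 188.09


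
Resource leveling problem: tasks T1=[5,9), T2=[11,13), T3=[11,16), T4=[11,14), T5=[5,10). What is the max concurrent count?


Check each time point for overlaps:
  t=11: 3 tasks active (T2, T3, T4)
Max concurrent = 3


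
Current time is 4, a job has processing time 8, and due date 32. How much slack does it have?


Slack = due - current_time - processing
= 32 - 4 - 8
= 20


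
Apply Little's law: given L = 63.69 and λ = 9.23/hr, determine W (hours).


Little's law: L = λW → W = L / λ
= 63.69 / 9.23
= 6.90 hours


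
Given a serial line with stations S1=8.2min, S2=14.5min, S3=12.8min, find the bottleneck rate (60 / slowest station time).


Bottleneck = longest station time
Station times: [8.2, 14.5, 12.8]
Max = 14.5 min
Rate = 60 / 14.5
= 4.14 units/hour (bottleneck: 14.5min)


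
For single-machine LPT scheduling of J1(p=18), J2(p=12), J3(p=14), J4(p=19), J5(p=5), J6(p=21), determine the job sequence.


LPT: sort by longest processing time first
  J6: p=21
  J4: p=19
  J1: p=18
  J3: p=14
  J2: p=12
  J5: p=5
Order: J6 → J4 → J1 → J3 → J2 → J5


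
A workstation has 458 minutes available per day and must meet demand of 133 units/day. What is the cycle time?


Cycle time = available time / demand
= 458 / 133
= 3.44 min/unit


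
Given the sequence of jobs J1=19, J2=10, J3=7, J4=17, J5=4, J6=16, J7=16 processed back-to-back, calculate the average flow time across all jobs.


Completion times:
  J1: completes at 19
  J2: completes at 29
  J3: completes at 36
  J4: completes at 53
  J5: completes at 57
  J6: completes at 73
  J7: completes at 89
Sum = 356
Average = 356/7
= 50.86


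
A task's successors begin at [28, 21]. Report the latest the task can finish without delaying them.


LF = min of all successor start times
Successors start at: [28, 21]
LF = min(28, 21)
= 21


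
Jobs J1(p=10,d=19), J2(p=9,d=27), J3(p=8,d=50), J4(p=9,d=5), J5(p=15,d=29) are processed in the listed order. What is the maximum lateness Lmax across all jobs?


Lateness per job (L = C - d):
  J1: C=10, d=19, L=-9
  J2: C=19, d=27, L=-8
  J3: C=27, d=50, L=-23
  J4: C=36, d=5, L=31
  J5: C=51, d=29, L=22
Lmax = max(-9, -8, -23, 31, 22)
= 31


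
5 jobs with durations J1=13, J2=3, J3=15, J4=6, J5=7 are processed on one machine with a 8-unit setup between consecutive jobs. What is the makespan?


Makespan = Σ processing + (n-1) × setup
= (13 + 3 + 15 + 6 + 7) + (5-1)×8
= 44 + 32
= 76 time units


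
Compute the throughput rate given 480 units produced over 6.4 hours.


Throughput = units / time
= 480 / 6.4
= 75.0 units/hour


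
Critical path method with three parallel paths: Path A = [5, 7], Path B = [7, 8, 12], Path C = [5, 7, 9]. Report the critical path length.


Path A: 5 + 7 = 12
Path B: 7 + 8 + 12 = 27
Path C: 5 + 7 + 9 = 21
Critical path = longest = max(12, 27, 21)
= 27 (Path B)


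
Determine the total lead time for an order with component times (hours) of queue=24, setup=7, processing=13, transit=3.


Lead time = queue + setup + processing + transit
= 24 + 7 + 13 + 3
= 47 hours


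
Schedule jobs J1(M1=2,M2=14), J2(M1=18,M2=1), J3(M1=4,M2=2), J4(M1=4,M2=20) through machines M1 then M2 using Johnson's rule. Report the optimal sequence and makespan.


Johnson's rule:
Group 1 (M1≤M2, sort by M1): ['J1', 'J4']
Group 2 (M1>M2, sort desc M2): ['J3', 'J2']
Sequence: J1 → J4 → J3 → J2
Makespan calculation:
  J1: M1 done=2, M2 done=16
  J4: M1 done=6, M2 done=36
  J3: M1 done=10, M2 done=38
  J2: M1 done=28, M2 done=39
= Sequence: J1 → J4 → J3 → J2, Makespan: 39


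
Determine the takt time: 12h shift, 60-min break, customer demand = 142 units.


Available = 12×60 - 60 = 660 min
Takt time = 660 / 142
= 4.65 min/unit


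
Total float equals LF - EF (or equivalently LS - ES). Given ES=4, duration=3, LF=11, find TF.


EF = ES + duration = 4 + 3 = 7
LS = LF - duration = 11 - 3 = 8
Total Float = LF - EF = 11 - 7
(or LS - ES = 8 - 4)
= 4


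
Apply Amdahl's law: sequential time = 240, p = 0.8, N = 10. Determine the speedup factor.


Amdahl's law: T_p = T × ((1-p) + p/N)
= 240 × ((1-0.8) + 0.8/10)
= 240 × (0.20 + 0.0800)
= 240 × 0.2800
= 67.20
Speedup = 240/67.20
= 3.57×


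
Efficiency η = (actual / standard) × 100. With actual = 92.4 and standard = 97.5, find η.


Efficiency = (actual / standard) × 100
= (92.4 / 97.5) × 100
= 94.8%


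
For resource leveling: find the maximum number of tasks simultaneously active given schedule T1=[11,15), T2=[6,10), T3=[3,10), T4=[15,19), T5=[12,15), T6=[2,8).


Check each time point for overlaps:
  t=6: 3 tasks active (T2, T3, T6)
Max concurrent = 3


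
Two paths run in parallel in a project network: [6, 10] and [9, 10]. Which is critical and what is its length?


Path A: 6 + 10 = 16
Path B: 9 + 10 = 19
Critical path = longest = max(16, 19)
= 19 (Path B)


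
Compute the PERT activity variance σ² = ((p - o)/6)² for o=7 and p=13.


σ² = ((p - o) / 6)² = (p - o)² / 36
= (13 - 7)² / 36
= 6² / 36
= 36 / 36
= 1.0000


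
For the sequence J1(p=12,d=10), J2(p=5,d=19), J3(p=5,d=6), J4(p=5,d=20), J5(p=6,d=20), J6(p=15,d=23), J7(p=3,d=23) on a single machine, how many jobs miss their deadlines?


Completion vs due date:
  J1: C=12, d=10 → TARDY
  J2: C=17, d=19 → on time
  J3: C=22, d=6 → TARDY
  J4: C=27, d=20 → TARDY
  J5: C=33, d=20 → TARDY
  J6: C=48, d=23 → TARDY
  J7: C=51, d=23 → TARDY
Tardy jobs: J1, J3, J4, J5, J6, J7
Count = 6


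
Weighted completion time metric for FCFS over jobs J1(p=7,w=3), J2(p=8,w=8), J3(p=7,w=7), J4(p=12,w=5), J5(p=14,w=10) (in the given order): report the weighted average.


Completion times:
  J1: C=7, w×C=3×7=21
  J2: C=15, w×C=8×15=120
  J3: C=22, w×C=7×22=154
  J4: C=34, w×C=5×34=170
  J5: C=48, w×C=10×48=480
Sum w×C = 945
Sum w = 33
Weighted avg = 945/33
= 28.64


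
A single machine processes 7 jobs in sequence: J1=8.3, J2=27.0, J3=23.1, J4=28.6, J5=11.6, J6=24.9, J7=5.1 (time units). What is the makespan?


Sequential makespan: sum all processing times
= 8.3 + 27.0 + 23.1 + 28.6 + 11.6 + 24.9 + 5.1
= 128.6 time units


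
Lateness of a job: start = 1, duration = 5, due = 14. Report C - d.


Completion = 1 + 5 = 6
Lateness = C - d = 6 - 14
= -8


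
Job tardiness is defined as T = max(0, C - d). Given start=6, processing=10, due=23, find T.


Completion = start + processing = 6 + 10 = 16
Tardiness = max(0, C - d) = max(0, 16 - 23)
= max(0, -7)
= 0


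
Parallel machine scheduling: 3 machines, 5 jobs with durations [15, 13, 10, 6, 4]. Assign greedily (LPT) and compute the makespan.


Jobs (LPT sorted): [15, 13, 10, 6, 4]
Machines: 3
  J=15 → Machine 1 (load: 0+15=15)
  J=13 → Machine 2 (load: 0+13=13)
  J=10 → Machine 3 (load: 0+10=10)
  J=6 → Machine 3 (load: 10+6=16)
  J=4 → Machine 2 (load: 13+4=17)
Machine loads: [15, 17, 16]
Makespan = max = 17 time units


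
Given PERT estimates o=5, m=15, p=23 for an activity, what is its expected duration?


te = (o + 4m + p) / 6
= (5 + 4×15 + 23) / 6
= (5 + 60 + 23) / 6
= 88 / 6
= 14.67


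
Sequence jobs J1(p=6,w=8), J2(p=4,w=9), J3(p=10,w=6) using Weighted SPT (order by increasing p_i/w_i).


WSPT (Smith's rule): sort by p/w ascending
  J2: p/w = 4/9 = 0.444
  J1: p/w = 6/8 = 0.750
  J3: p/w = 10/6 = 1.667
Order: J2 → J1 → J3


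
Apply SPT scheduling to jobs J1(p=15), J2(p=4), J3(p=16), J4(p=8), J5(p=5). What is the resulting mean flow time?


SPT order: J2 → J5 → J4 → J1 → J3
Completion times:
  J2: C=4
  J5: C=9
  J4: C=17
  J1: C=32
  J3: C=48
Sum = 110, n = 5
Mean flow = 110/5
= 22.00


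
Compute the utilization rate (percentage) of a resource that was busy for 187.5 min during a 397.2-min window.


Utilization = busy / total × 100
= 187.5 / 397.2 × 100
= 47.2%


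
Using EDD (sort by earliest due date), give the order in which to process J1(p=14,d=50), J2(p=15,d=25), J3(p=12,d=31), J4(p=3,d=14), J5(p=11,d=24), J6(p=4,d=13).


EDD: sort by earliest due date
  J6: d=13, p=4
  J4: d=14, p=3
  J5: d=24, p=11
  J2: d=25, p=15
  J3: d=31, p=12
  J1: d=50, p=14
Order: J6 → J4 → J5 → J2 → J3 → J1


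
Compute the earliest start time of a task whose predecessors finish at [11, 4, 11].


ES = max of all predecessor completion times
Predecessors: [11, 4, 11]
ES = max(11, 4, 11)
= 11


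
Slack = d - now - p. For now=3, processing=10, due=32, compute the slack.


Slack = due - current_time - processing
= 32 - 3 - 10
= 19


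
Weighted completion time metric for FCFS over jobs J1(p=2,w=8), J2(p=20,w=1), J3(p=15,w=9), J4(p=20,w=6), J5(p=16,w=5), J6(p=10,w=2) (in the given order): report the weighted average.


Completion times:
  J1: C=2, w×C=8×2=16
  J2: C=22, w×C=1×22=22
  J3: C=37, w×C=9×37=333
  J4: C=57, w×C=6×57=342
  J5: C=73, w×C=5×73=365
  J6: C=83, w×C=2×83=166
Sum w×C = 1244
Sum w = 31
Weighted avg = 1244/31
= 40.13


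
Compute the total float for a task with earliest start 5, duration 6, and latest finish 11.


EF = ES + duration = 5 + 6 = 11
LS = LF - duration = 11 - 6 = 5
Total Float = LF - EF = 11 - 11
(or LS - ES = 5 - 5)
= 0


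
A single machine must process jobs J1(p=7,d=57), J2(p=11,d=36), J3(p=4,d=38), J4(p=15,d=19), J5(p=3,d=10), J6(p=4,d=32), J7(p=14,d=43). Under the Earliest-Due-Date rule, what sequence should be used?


EDD: sort by earliest due date
  J5: d=10, p=3
  J4: d=19, p=15
  J6: d=32, p=4
  J2: d=36, p=11
  J3: d=38, p=4
  J7: d=43, p=14
  J1: d=57, p=7
Order: J5 → J4 → J6 → J2 → J3 → J7 → J1


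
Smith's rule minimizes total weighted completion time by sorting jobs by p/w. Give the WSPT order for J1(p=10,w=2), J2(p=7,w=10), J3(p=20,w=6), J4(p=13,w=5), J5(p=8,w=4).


WSPT (Smith's rule): sort by p/w ascending
  J2: p/w = 7/10 = 0.700
  J5: p/w = 8/4 = 2.000
  J4: p/w = 13/5 = 2.600
  J3: p/w = 20/6 = 3.333
  J1: p/w = 10/2 = 5.000
Order: J2 → J5 → J4 → J3 → J1


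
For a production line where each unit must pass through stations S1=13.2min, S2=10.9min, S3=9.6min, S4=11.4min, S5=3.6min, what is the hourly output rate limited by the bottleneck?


Bottleneck = longest station time
Station times: [13.2, 10.9, 9.6, 11.4, 3.6]
Max = 13.2 min
Rate = 60 / 13.2
= 4.55 units/hour (bottleneck: 13.2min)


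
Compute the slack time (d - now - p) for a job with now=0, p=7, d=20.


Slack = due - current_time - processing
= 20 - 0 - 7
= 13


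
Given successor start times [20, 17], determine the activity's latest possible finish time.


LF = min of all successor start times
Successors start at: [20, 17]
LF = min(20, 17)
= 17


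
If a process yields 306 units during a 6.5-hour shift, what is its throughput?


Throughput = units / time
= 306 / 6.5
= 47.1 units/hour


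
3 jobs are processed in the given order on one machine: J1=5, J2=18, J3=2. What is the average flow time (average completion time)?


Completion times:
  J1: completes at 5
  J2: completes at 23
  J3: completes at 25
Sum = 53
Average = 53/3
= 17.67


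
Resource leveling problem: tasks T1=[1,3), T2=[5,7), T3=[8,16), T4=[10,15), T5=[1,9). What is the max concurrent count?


Check each time point for overlaps:
  t=1: 2 tasks active (T1, T5)
Max concurrent = 2


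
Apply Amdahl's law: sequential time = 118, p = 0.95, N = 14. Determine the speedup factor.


Amdahl's law: T_p = T × ((1-p) + p/N)
= 118 × ((1-0.95) + 0.95/14)
= 118 × (0.05 + 0.0679)
= 118 × 0.1179
= 13.91
Speedup = 118/13.91
= 8.48×


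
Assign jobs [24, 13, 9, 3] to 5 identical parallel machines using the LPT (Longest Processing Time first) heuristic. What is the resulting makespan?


Jobs (LPT sorted): [24, 13, 9, 3]
Machines: 5
  J=24 → Machine 1 (load: 0+24=24)
  J=13 → Machine 2 (load: 0+13=13)
  J=9 → Machine 3 (load: 0+9=9)
  J=3 → Machine 4 (load: 0+3=3)
Machine loads: [24, 13, 9, 3, 0]
Makespan = max = 24 time units


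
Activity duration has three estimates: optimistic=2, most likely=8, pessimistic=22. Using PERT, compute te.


te = (o + 4m + p) / 6
= (2 + 4×8 + 22) / 6
= (2 + 32 + 22) / 6
= 56 / 6
= 9.33


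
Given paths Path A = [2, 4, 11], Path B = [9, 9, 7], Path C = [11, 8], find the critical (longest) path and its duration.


Path A: 2 + 4 + 11 = 17
Path B: 9 + 9 + 7 = 25
Path C: 11 + 8 = 19
Critical path = longest = max(17, 25, 19)
= 25 (Path B)


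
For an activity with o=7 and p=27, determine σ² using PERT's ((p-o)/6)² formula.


σ² = ((p - o) / 6)² = (p - o)² / 36
= (27 - 7)² / 36
= 20² / 36
= 400 / 36
= 11.1111


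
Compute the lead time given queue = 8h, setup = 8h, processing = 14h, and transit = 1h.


Lead time = queue + setup + processing + transit
= 8 + 8 + 14 + 1
= 31 hours


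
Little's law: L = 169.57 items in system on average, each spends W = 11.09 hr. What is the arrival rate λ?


Little's law: L = λW → λ = L / W
= 169.57 / 11.09
= 15.29 per hour


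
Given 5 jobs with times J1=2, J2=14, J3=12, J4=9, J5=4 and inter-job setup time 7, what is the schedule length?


Makespan = Σ processing + (n-1) × setup
= (2 + 14 + 12 + 9 + 4) + (5-1)×7
= 41 + 28
= 69 time units


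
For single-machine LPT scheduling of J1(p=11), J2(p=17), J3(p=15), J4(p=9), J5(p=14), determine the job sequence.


LPT: sort by longest processing time first
  J2: p=17
  J3: p=15
  J5: p=14
  J1: p=11
  J4: p=9
Order: J2 → J3 → J5 → J1 → J4


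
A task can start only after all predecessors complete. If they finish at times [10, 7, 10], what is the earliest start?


ES = max of all predecessor completion times
Predecessors: [10, 7, 10]
ES = max(10, 7, 10)
= 10


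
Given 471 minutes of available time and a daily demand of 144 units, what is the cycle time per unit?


Cycle time = available time / demand
= 471 / 144
= 3.27 min/unit


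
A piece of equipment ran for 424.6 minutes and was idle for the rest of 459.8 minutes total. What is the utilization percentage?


Utilization = busy / total × 100
= 424.6 / 459.8 × 100
= 92.3%


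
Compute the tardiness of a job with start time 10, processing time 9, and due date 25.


Completion = start + processing = 10 + 9 = 19
Tardiness = max(0, C - d) = max(0, 19 - 25)
= max(0, -6)
= 0


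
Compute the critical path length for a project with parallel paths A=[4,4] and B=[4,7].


Path A: 4 + 4 = 8
Path B: 4 + 7 = 11
Critical path = longest = max(8, 11)
= 11 (Path B)


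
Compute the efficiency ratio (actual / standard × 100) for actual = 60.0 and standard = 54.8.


Efficiency = (actual / standard) × 100
= (60.0 / 54.8) × 100
= 109.5%


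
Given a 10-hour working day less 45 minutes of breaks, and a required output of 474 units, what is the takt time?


Available = 10×60 - 45 = 555 min
Takt time = 555 / 474
= 1.17 min/unit


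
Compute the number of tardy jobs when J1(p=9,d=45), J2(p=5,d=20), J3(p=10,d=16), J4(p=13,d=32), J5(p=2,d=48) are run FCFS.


Completion vs due date:
  J1: C=9, d=45 → on time
  J2: C=14, d=20 → on time
  J3: C=24, d=16 → TARDY
  J4: C=37, d=32 → TARDY
  J5: C=39, d=48 → on time
Tardy jobs: J3, J4
Count = 2


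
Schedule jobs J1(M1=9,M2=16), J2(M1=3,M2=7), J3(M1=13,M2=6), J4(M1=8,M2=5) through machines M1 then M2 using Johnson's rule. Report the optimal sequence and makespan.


Johnson's rule:
Group 1 (M1≤M2, sort by M1): ['J2', 'J1']
Group 2 (M1>M2, sort desc M2): ['J3', 'J4']
Sequence: J2 → J1 → J3 → J4
Makespan calculation:
  J2: M1 done=3, M2 done=10
  J1: M1 done=12, M2 done=28
  J3: M1 done=25, M2 done=34
  J4: M1 done=33, M2 done=39
= Sequence: J2 → J1 → J3 → J4, Makespan: 39


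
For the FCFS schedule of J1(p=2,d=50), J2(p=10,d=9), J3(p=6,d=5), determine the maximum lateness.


Lateness per job (L = C - d):
  J1: C=2, d=50, L=-48
  J2: C=12, d=9, L=3
  J3: C=18, d=5, L=13
Lmax = max(-48, 3, 13)
= 13


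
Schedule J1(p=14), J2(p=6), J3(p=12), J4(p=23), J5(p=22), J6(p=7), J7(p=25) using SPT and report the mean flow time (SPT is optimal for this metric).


SPT order: J2 → J6 → J3 → J1 → J5 → J4 → J7
Completion times:
  J2: C=6
  J6: C=13
  J3: C=25
  J1: C=39
  J5: C=61
  J4: C=84
  J7: C=109
Sum = 337, n = 7
Mean flow = 337/7
= 48.14


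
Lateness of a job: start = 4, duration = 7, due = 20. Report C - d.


Completion = 4 + 7 = 11
Lateness = C - d = 11 - 20
= -9


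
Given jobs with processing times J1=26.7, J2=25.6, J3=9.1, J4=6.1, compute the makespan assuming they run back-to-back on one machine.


Sequential makespan: sum all processing times
= 26.7 + 25.6 + 9.1 + 6.1
= 67.5 time units


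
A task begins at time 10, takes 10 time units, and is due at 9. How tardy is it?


Completion = start + processing = 10 + 10 = 20
Tardiness = max(0, C - d) = max(0, 20 - 9)
= max(0, 11)
= 11


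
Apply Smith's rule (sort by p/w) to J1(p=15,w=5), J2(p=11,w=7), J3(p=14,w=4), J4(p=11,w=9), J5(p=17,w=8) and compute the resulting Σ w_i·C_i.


WSPT order (by p/w): J4 → J2 → J5 → J1 → J3
  J4: C=11, w·C=9×11=99
  J2: C=22, w·C=7×22=154
  J5: C=39, w·C=8×39=312
  J1: C=54, w·C=5×54=270
  J3: C=68, w·C=4×68=272
Σ w·C = 1107
= 1107


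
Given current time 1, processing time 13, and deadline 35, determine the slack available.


Slack = due - current_time - processing
= 35 - 1 - 13
= 21


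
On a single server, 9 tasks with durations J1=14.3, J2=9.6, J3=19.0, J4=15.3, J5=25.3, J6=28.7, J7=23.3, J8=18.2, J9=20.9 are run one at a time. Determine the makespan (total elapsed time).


Sequential makespan: sum all processing times
= 14.3 + 9.6 + 19.0 + 15.3 + 25.3 + 28.7 + 23.3 + 18.2 + 20.9
= 174.6 time units


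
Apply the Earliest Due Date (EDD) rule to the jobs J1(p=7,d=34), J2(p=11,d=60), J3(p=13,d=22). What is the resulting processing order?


EDD: sort by earliest due date
  J3: d=22, p=13
  J1: d=34, p=7
  J2: d=60, p=11
Order: J3 → J1 → J2


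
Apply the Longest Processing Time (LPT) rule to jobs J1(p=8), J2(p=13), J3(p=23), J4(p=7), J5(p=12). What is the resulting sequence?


LPT: sort by longest processing time first
  J3: p=23
  J2: p=13
  J5: p=12
  J1: p=8
  J4: p=7
Order: J3 → J2 → J5 → J1 → J4


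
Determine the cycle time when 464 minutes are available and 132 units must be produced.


Cycle time = available time / demand
= 464 / 132
= 3.52 min/unit


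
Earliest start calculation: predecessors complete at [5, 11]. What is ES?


ES = max of all predecessor completion times
Predecessors: [5, 11]
ES = max(5, 11)
= 11


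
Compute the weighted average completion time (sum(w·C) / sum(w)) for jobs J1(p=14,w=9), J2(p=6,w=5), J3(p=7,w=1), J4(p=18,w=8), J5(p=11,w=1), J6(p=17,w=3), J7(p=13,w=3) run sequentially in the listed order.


Completion times:
  J1: C=14, w×C=9×14=126
  J2: C=20, w×C=5×20=100
  J3: C=27, w×C=1×27=27
  J4: C=45, w×C=8×45=360
  J5: C=56, w×C=1×56=56
  J6: C=73, w×C=3×73=219
  J7: C=86, w×C=3×86=258
Sum w×C = 1146
Sum w = 30
Weighted avg = 1146/30
= 38.20


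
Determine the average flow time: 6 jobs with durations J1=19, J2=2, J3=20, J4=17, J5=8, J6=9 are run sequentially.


Completion times:
  J1: completes at 19
  J2: completes at 21
  J3: completes at 41
  J4: completes at 58
  J5: completes at 66
  J6: completes at 75
Sum = 280
Average = 280/6
= 46.67


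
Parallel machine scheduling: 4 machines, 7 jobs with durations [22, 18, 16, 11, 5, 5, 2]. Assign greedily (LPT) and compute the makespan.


Jobs (LPT sorted): [22, 18, 16, 11, 5, 5, 2]
Machines: 4
  J=22 → Machine 1 (load: 0+22=22)
  J=18 → Machine 2 (load: 0+18=18)
  J=16 → Machine 3 (load: 0+16=16)
  J=11 → Machine 4 (load: 0+11=11)
  J=5 → Machine 4 (load: 11+5=16)
  J=5 → Machine 3 (load: 16+5=21)
  J=2 → Machine 4 (load: 16+2=18)
Machine loads: [22, 18, 21, 18]
Makespan = max = 22 time units


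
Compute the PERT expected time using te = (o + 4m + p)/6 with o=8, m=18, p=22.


te = (o + 4m + p) / 6
= (8 + 4×18 + 22) / 6
= (8 + 72 + 22) / 6
= 102 / 6
= 17.00


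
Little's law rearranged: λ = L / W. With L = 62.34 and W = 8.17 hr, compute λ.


Little's law: L = λW → λ = L / W
= 62.34 / 8.17
= 7.63 per hour


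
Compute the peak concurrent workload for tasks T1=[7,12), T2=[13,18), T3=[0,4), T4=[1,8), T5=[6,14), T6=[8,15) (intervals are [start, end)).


Check each time point for overlaps:
  t=7: 3 tasks active (T1, T4, T5)
Max concurrent = 3


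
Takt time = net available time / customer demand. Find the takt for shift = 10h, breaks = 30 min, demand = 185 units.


Available = 10×60 - 30 = 570 min
Takt time = 570 / 185
= 3.08 min/unit


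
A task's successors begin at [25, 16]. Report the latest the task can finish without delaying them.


LF = min of all successor start times
Successors start at: [25, 16]
LF = min(25, 16)
= 16


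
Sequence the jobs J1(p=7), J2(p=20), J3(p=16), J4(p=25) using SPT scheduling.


SPT: sort by shortest processing time
  J1: p=7
  J3: p=16
  J2: p=20
  J4: p=25
Order: J1 → J3 → J2 → J4


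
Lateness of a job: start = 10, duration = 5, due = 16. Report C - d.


Completion = 10 + 5 = 15
Lateness = C - d = 15 - 16
= -1


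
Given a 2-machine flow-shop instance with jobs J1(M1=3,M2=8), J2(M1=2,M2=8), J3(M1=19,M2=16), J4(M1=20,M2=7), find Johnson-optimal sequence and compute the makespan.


Johnson's rule:
Group 1 (M1≤M2, sort by M1): ['J2', 'J1']
Group 2 (M1>M2, sort desc M2): ['J3', 'J4']
Sequence: J2 → J1 → J3 → J4
Makespan calculation:
  J2: M1 done=2, M2 done=10
  J1: M1 done=5, M2 done=18
  J3: M1 done=24, M2 done=40
  J4: M1 done=44, M2 done=51
= Sequence: J2 → J1 → J3 → J4, Makespan: 51


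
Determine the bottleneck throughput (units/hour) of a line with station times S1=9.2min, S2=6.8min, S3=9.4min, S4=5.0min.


Bottleneck = longest station time
Station times: [9.2, 6.8, 9.4, 5.0]
Max = 9.4 min
Rate = 60 / 9.4
= 6.38 units/hour (bottleneck: 9.4min)


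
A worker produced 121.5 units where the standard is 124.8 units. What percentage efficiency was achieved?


Efficiency = (actual / standard) × 100
= (121.5 / 124.8) × 100
= 97.4%


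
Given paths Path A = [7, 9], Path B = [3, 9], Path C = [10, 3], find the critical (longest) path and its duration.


Path A: 7 + 9 = 16
Path B: 3 + 9 = 12
Path C: 10 + 3 = 13
Critical path = longest = max(16, 12, 13)
= 16 (Path A)


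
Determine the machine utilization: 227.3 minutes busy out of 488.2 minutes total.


Utilization = busy / total × 100
= 227.3 / 488.2 × 100
= 46.6%


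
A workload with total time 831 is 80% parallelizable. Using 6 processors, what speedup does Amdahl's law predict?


Amdahl's law: T_p = T × ((1-p) + p/N)
= 831 × ((1-0.8) + 0.8/6)
= 831 × (0.20 + 0.1333)
= 831 × 0.3333
= 277.00
Speedup = 831/277.00
= 3.00×


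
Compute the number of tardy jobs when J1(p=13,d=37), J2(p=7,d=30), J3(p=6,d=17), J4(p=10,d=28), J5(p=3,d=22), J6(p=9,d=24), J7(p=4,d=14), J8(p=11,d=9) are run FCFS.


Completion vs due date:
  J1: C=13, d=37 → on time
  J2: C=20, d=30 → on time
  J3: C=26, d=17 → TARDY
  J4: C=36, d=28 → TARDY
  J5: C=39, d=22 → TARDY
  J6: C=48, d=24 → TARDY
  J7: C=52, d=14 → TARDY
  J8: C=63, d=9 → TARDY
Tardy jobs: J3, J4, J5, J6, J7, J8
Count = 6


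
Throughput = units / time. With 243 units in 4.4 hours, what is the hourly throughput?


Throughput = units / time
= 243 / 4.4
= 55.2 units/hour


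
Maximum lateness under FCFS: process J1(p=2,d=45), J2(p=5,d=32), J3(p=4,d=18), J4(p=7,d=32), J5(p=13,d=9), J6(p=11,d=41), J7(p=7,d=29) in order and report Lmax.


Lateness per job (L = C - d):
  J1: C=2, d=45, L=-43
  J2: C=7, d=32, L=-25
  J3: C=11, d=18, L=-7
  J4: C=18, d=32, L=-14
  J5: C=31, d=9, L=22
  J6: C=42, d=41, L=1
  J7: C=49, d=29, L=20
Lmax = max(-43, -25, -7, -14, 22, 1, 20)
= 22


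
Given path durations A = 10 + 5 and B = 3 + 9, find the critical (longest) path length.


Path A: 10 + 5 = 15
Path B: 3 + 9 = 12
Critical path = longest = max(15, 12)
= 15 (Path A)


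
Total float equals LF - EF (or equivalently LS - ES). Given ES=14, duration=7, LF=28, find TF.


EF = ES + duration = 14 + 7 = 21
LS = LF - duration = 28 - 7 = 21
Total Float = LF - EF = 28 - 21
(or LS - ES = 21 - 14)
= 7


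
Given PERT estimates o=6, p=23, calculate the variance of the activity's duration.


σ² = ((p - o) / 6)² = (p - o)² / 36
= (23 - 6)² / 36
= 17² / 36
= 289 / 36
= 8.0278


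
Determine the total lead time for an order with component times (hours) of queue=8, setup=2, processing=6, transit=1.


Lead time = queue + setup + processing + transit
= 8 + 2 + 6 + 1
= 17 hours


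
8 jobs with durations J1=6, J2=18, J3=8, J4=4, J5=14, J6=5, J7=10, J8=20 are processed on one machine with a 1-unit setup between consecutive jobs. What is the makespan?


Makespan = Σ processing + (n-1) × setup
= (6 + 18 + 8 + 4 + 14 + 5 + 10 + 20) + (8-1)×1
= 85 + 7
= 92 time units


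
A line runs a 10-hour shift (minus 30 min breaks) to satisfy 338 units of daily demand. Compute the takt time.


Available = 10×60 - 30 = 570 min
Takt time = 570 / 338
= 1.69 min/unit


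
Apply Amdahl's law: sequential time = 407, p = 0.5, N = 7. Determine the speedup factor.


Amdahl's law: T_p = T × ((1-p) + p/N)
= 407 × ((1-0.5) + 0.5/7)
= 407 × (0.50 + 0.0714)
= 407 × 0.5714
= 232.57
Speedup = 407/232.57
= 1.75×


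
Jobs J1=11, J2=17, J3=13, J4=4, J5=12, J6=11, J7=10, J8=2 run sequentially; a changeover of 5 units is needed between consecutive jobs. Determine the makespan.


Makespan = Σ processing + (n-1) × setup
= (11 + 17 + 13 + 4 + 12 + 11 + 10 + 2) + (8-1)×5
= 80 + 35
= 115 time units


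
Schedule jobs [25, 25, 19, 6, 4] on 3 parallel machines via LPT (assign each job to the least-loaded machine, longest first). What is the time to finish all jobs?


Jobs (LPT sorted): [25, 25, 19, 6, 4]
Machines: 3
  J=25 → Machine 1 (load: 0+25=25)
  J=25 → Machine 2 (load: 0+25=25)
  J=19 → Machine 3 (load: 0+19=19)
  J=6 → Machine 3 (load: 19+6=25)
  J=4 → Machine 1 (load: 25+4=29)
Machine loads: [29, 25, 25]
Makespan = max = 29 time units


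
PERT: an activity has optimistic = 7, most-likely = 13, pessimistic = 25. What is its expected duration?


te = (o + 4m + p) / 6
= (7 + 4×13 + 25) / 6
= (7 + 52 + 25) / 6
= 84 / 6
= 14.00


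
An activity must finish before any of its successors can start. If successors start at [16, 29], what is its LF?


LF = min of all successor start times
Successors start at: [16, 29]
LF = min(16, 29)
= 16


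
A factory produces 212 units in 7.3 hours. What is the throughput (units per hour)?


Throughput = units / time
= 212 / 7.3
= 29.0 units/hour


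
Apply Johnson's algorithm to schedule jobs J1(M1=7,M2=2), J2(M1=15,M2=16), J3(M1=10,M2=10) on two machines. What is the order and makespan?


Johnson's rule:
Group 1 (M1≤M2, sort by M1): ['J3', 'J2']
Group 2 (M1>M2, sort desc M2): ['J1']
Sequence: J3 → J2 → J1
Makespan calculation:
  J3: M1 done=10, M2 done=20
  J2: M1 done=25, M2 done=41
  J1: M1 done=32, M2 done=43
= Sequence: J3 → J2 → J1, Makespan: 43


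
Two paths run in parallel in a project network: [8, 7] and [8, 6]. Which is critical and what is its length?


Path A: 8 + 7 = 15
Path B: 8 + 6 = 14
Critical path = longest = max(15, 14)
= 15 (Path A)


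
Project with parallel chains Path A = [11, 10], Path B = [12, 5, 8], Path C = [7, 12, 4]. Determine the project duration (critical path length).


Path A: 11 + 10 = 21
Path B: 12 + 5 + 8 = 25
Path C: 7 + 12 + 4 = 23
Critical path = longest = max(21, 25, 23)
= 25 (Path B)


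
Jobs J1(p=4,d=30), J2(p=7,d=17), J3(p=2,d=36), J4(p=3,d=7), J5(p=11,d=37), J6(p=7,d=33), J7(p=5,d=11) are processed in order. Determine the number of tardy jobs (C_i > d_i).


Completion vs due date:
  J1: C=4, d=30 → on time
  J2: C=11, d=17 → on time
  J3: C=13, d=36 → on time
  J4: C=16, d=7 → TARDY
  J5: C=27, d=37 → on time
  J6: C=34, d=33 → TARDY
  J7: C=39, d=11 → TARDY
Tardy jobs: J4, J6, J7
Count = 3


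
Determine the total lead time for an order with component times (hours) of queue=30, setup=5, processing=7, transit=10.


Lead time = queue + setup + processing + transit
= 30 + 5 + 7 + 10
= 52 hours


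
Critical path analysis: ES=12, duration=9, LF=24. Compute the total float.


EF = ES + duration = 12 + 9 = 21
LS = LF - duration = 24 - 9 = 15
Total Float = LF - EF = 24 - 21
(or LS - ES = 15 - 12)
= 3
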